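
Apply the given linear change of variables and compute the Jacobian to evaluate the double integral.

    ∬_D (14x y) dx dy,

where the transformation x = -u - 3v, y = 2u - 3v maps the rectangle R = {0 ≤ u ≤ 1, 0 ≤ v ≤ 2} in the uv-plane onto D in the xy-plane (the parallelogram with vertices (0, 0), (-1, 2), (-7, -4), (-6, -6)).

Compute the Jacobian determinant of (x, y) with respect to (u, v):

    ∂(x,y)/∂(u,v) = | -1  -3 | = (-1)(-3) - (-3)(2) = 9.
                   | 2  -3 |

Its absolute value is |J| = 9 (the area scaling factor).

Substituting x = -u - 3v, y = 2u - 3v into the integrand,

    14x y → -28u^2 - 42u v + 126v^2,

so the integral becomes

    ∬_R (-28u^2 - 42u v + 126v^2) · |J| du dv = ∫_0^1 ∫_0^2 (-252u^2 - 378u v + 1134v^2) dv du.

Inner (v): -504u^2 - 756u + 3024.
Outer (u): 2478.

Therefore ∬_D (14x y) dx dy = 2478.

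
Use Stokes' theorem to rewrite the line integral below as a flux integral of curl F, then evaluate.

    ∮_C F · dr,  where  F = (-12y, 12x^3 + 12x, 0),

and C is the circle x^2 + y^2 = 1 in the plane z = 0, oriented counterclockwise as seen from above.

Let S be the flat disk x^2 + y^2 ≤ 1 in the plane z = 0, with upward unit normal n̂ = ẑ. By Stokes' theorem,

    ∮_C F · dr = ∬_S (∇ × F) · n̂ dS = ∬_D (curl F)_z dA,

where D is the disk x^2 + y^2 ≤ 1.

Compute the curl of F = (-12y, 12x^3 + 12x, 0):
    (∇ × F)_x = ∂F_z/∂y - ∂F_y/∂z = 0,
    (∇ × F)_y = ∂F_x/∂z - ∂F_z/∂x = 0,
    (∇ × F)_z = ∂F_y/∂x - ∂F_x/∂y = 36x^2 + 24.

On z = 0, (curl F)_z = 36x^2 + 24.

Convert to polar (x = r cos θ, y = r sin θ, dA = r dr dθ); the integrand becomes 36r^2cos(θ)^2 + 24, so

    ∬_D (curl F)_z dA = ∫_0^{2π} ∫_0^{1} (36r^2cos(θ)^2 + 24) · r dr dθ.

Inner (r from 0 to 1): 9cos(θ)^2 + 12.
Outer (θ from 0 to 2π): 33π.

Therefore ∮_C F · dr = 33π.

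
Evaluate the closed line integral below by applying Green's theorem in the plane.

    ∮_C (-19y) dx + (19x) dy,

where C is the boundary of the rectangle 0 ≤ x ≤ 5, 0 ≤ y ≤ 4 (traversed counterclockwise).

Green's theorem converts the closed line integral into a double integral over the enclosed region D:

    ∮_C P dx + Q dy = ∬_D (∂Q/∂x - ∂P/∂y) dA.

Here P = -19y, Q = 19x, so

    ∂Q/∂x = 19,    ∂P/∂y = -19,
    ∂Q/∂x - ∂P/∂y = 38.

D is the region 0 ≤ x ≤ 5, 0 ≤ y ≤ 4. Evaluating the double integral:

    ∬_D (38) dA = ∫_0^{5} ∫_0^{4} (38) dy dx.

Inner (y from 0 to 4): 152.
Outer (x from 0 to 5): 760.

Therefore ∮_C P dx + Q dy = 760.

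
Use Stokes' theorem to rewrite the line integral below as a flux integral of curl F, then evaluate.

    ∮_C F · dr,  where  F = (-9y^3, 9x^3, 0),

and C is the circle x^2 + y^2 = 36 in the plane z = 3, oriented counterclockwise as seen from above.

Let S be the flat disk x^2 + y^2 ≤ 36 in the plane z = 3, with upward unit normal n̂ = ẑ. By Stokes' theorem,

    ∮_C F · dr = ∬_S (∇ × F) · n̂ dS = ∬_D (curl F)_z dA,

where D is the disk x^2 + y^2 ≤ 36.

Compute the curl of F = (-9y^3, 9x^3, 0):
    (∇ × F)_x = ∂F_z/∂y - ∂F_y/∂z = 0,
    (∇ × F)_y = ∂F_x/∂z - ∂F_z/∂x = 0,
    (∇ × F)_z = ∂F_y/∂x - ∂F_x/∂y = 27x^2 + 27y^2.

On z = 3, (curl F)_z = 27x^2 + 27y^2.

Convert to polar (x = r cos θ, y = r sin θ, dA = r dr dθ); the integrand becomes 27r^2, so

    ∬_D (curl F)_z dA = ∫_0^{2π} ∫_0^{6} (27r^2) · r dr dθ.

Inner (r from 0 to 6): 8748.
Outer (θ from 0 to 2π): 17496π.

Therefore ∮_C F · dr = 17496π.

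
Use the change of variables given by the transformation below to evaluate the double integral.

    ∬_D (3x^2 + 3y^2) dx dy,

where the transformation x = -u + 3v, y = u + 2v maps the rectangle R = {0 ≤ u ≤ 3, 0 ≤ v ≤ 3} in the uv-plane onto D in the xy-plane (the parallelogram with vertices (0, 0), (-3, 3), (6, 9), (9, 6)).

Compute the Jacobian determinant of (x, y) with respect to (u, v):

    ∂(x,y)/∂(u,v) = | -1  3 | = (-1)(2) - (3)(1) = -5.
                   | 1  2 |

Its absolute value is |J| = 5 (the area scaling factor).

Substituting x = -u + 3v, y = u + 2v into the integrand,

    3x^2 + 3y^2 → 6u^2 - 6u v + 39v^2,

so the integral becomes

    ∬_R (6u^2 - 6u v + 39v^2) · |J| du dv = ∫_0^3 ∫_0^3 (30u^2 - 30u v + 195v^2) dv du.

Inner (v): 90u^2 - 135u + 1755.
Outer (u): 10935/2.

Therefore ∬_D (3x^2 + 3y^2) dx dy = 10935/2.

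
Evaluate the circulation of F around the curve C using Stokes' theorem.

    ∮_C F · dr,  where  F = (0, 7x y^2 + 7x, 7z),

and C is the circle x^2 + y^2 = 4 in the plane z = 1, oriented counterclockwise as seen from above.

Let S be the flat disk x^2 + y^2 ≤ 4 in the plane z = 1, with upward unit normal n̂ = ẑ. By Stokes' theorem,

    ∮_C F · dr = ∬_S (∇ × F) · n̂ dS = ∬_D (curl F)_z dA,

where D is the disk x^2 + y^2 ≤ 4.

Compute the curl of F = (0, 7x y^2 + 7x, 7z):
    (∇ × F)_x = ∂F_z/∂y - ∂F_y/∂z = 0,
    (∇ × F)_y = ∂F_x/∂z - ∂F_z/∂x = 0,
    (∇ × F)_z = ∂F_y/∂x - ∂F_x/∂y = 7y^2 + 7.

On z = 1, (curl F)_z = 7y^2 + 7.

Convert to polar (x = r cos θ, y = r sin θ, dA = r dr dθ); the integrand becomes 7r^2sin(θ)^2 + 7, so

    ∬_D (curl F)_z dA = ∫_0^{2π} ∫_0^{2} (7r^2sin(θ)^2 + 7) · r dr dθ.

Inner (r from 0 to 2): 28 - 14cos(2θ).
Outer (θ from 0 to 2π): 56π.

Therefore ∮_C F · dr = 56π.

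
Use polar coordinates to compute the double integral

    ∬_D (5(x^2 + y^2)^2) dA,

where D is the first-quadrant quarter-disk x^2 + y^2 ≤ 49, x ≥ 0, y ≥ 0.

The region D is 0 ≤ r ≤ 7, 0 ≤ θ ≤ π/2 in polar coordinates, where x = r cos(θ), y = r sin(θ), and dA = r dr dθ.

Under the substitution, the integrand becomes 5r^4, so

    ∬_D (5(x^2 + y^2)^2) dA = ∫_{0}^{π/2} ∫_{0}^{7} (5r^4) · r dr dθ.

Inner integral (in r): ∫_{0}^{7} (5r^4) · r dr = 588245/6.

Outer integral (in θ): ∫_{0}^{π/2} (588245/6) dθ = 588245π/12.

Therefore ∬_D (5(x^2 + y^2)^2) dA = 588245π/12.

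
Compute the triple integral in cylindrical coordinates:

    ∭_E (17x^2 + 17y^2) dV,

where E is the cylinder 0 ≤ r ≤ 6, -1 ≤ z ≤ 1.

In cylindrical coordinates, x = r cos(θ), y = r sin(θ), z = z, and dV = r dr dθ dz.

The integrand becomes 17r^2, so

    ∭_E (17x^2 + 17y^2) dV = ∫_{0}^{2π} ∫_{0}^{6} ∫_{-1}^{1} (17r^2) · r dz dr dθ.

Inner (z): 34r^3.
Middle (r from 0 to 6): 11016.
Outer (θ): 22032π.

Therefore the triple integral equals 22032π.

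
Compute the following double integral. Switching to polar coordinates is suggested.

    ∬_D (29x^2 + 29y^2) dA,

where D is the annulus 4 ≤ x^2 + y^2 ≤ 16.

The region D is 2 ≤ r ≤ 4, 0 ≤ θ ≤ 2π in polar coordinates, where x = r cos(θ), y = r sin(θ), and dA = r dr dθ.

Under the substitution, the integrand becomes 29r^2, so

    ∬_D (29x^2 + 29y^2) dA = ∫_{0}^{2π} ∫_{2}^{4} (29r^2) · r dr dθ.

Inner integral (in r): ∫_{2}^{4} (29r^2) · r dr = 1740.

Outer integral (in θ): ∫_{0}^{2π} (1740) dθ = 3480π.

Therefore ∬_D (29x^2 + 29y^2) dA = 3480π.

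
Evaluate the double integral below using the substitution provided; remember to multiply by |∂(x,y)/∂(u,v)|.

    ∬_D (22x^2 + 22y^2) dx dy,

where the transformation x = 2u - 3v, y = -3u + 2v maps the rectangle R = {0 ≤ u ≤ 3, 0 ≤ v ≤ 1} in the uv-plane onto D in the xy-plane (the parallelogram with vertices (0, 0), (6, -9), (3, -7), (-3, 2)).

Compute the Jacobian determinant of (x, y) with respect to (u, v):

    ∂(x,y)/∂(u,v) = | 2  -3 | = (2)(2) - (-3)(-3) = -5.
                   | -3  2 |

Its absolute value is |J| = 5 (the area scaling factor).

Substituting x = 2u - 3v, y = -3u + 2v into the integrand,

    22x^2 + 22y^2 → 286u^2 - 528u v + 286v^2,

so the integral becomes

    ∬_R (286u^2 - 528u v + 286v^2) · |J| du dv = ∫_0^3 ∫_0^1 (1430u^2 - 2640u v + 1430v^2) dv du.

Inner (v): 1430u^2 - 1320u + 1430/3.
Outer (u): 8360.

Therefore ∬_D (22x^2 + 22y^2) dx dy = 8360.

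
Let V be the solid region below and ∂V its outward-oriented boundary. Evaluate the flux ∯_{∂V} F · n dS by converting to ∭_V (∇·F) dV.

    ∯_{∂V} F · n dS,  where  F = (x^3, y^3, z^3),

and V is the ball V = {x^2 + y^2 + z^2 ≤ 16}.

By the divergence theorem,

    ∯_{∂V} F · n dS = ∭_V (∇ · F) dV.

Compute the divergence:
    ∇ · F = ∂F_x/∂x + ∂F_y/∂y + ∂F_z/∂z = 3x^2 + 3y^2 + 3z^2.

In spherical coordinates, x = ρ sin(φ) cos(θ), y = ρ sin(φ) sin(θ), z = ρ cos(φ), dV = ρ^2 sin(φ) dρ dφ dθ, with 0 ≤ ρ ≤ 4, 0 ≤ φ ≤ π, 0 ≤ θ ≤ 2π.

The integrand, after substitution and multiplying by the volume element, becomes (3ρ^2) · ρ^2 sin(φ), so

    ∭_V (∇·F) dV = ∫_0^{2π} ∫_0^{π} ∫_0^{4} (3ρ^2) · ρ^2 sin(φ) dρ dφ dθ.

Inner (ρ from 0 to 4): 3072sin(φ)/5.
Middle (φ from 0 to π): 6144/5.
Outer (θ from 0 to 2π): 12288π/5.

Therefore ∯_{∂V} F · n dS = 12288π/5.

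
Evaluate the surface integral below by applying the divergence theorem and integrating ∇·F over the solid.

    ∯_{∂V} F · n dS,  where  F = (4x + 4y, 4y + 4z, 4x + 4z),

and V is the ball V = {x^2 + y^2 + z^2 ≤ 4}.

By the divergence theorem,

    ∯_{∂V} F · n dS = ∭_V (∇ · F) dV.

Compute the divergence:
    ∇ · F = ∂F_x/∂x + ∂F_y/∂y + ∂F_z/∂z = 4 + 4 + 4 = 12.

In spherical coordinates, x = ρ sin(φ) cos(θ), y = ρ sin(φ) sin(θ), z = ρ cos(φ), dV = ρ^2 sin(φ) dρ dφ dθ, with 0 ≤ ρ ≤ 2, 0 ≤ φ ≤ π, 0 ≤ θ ≤ 2π.

The integrand, after substitution and multiplying by the volume element, becomes (12) · ρ^2 sin(φ), so

    ∭_V (∇·F) dV = ∫_0^{2π} ∫_0^{π} ∫_0^{2} (12) · ρ^2 sin(φ) dρ dφ dθ.

Inner (ρ from 0 to 2): 32sin(φ).
Middle (φ from 0 to π): 64.
Outer (θ from 0 to 2π): 128π.

Therefore ∯_{∂V} F · n dS = 128π.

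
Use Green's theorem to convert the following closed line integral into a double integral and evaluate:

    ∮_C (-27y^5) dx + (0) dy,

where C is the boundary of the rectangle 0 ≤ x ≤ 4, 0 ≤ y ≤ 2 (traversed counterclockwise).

Green's theorem converts the closed line integral into a double integral over the enclosed region D:

    ∮_C P dx + Q dy = ∬_D (∂Q/∂x - ∂P/∂y) dA.

Here P = -27y^5, Q = 0, so

    ∂Q/∂x = 0,    ∂P/∂y = -135y^4,
    ∂Q/∂x - ∂P/∂y = 135y^4.

D is the region 0 ≤ x ≤ 4, 0 ≤ y ≤ 2. Evaluating the double integral:

    ∬_D (135y^4) dA = ∫_0^{4} ∫_0^{2} (135y^4) dy dx.

Inner (y from 0 to 2): 864.
Outer (x from 0 to 4): 3456.

Therefore ∮_C P dx + Q dy = 3456.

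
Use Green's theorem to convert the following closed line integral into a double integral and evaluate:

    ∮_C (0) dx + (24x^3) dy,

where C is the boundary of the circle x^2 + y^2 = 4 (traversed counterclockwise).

Green's theorem converts the closed line integral into a double integral over the enclosed region D:

    ∮_C P dx + Q dy = ∬_D (∂Q/∂x - ∂P/∂y) dA.

Here P = 0, Q = 24x^3, so

    ∂Q/∂x = 72x^2,    ∂P/∂y = 0,
    ∂Q/∂x - ∂P/∂y = 72x^2.

D is the region x^2 + y^2 ≤ 4. Evaluating the double integral:

In polar coordinates (x = r cos θ, y = r sin θ, dA = r dr dθ) the integrand becomes 72r^2cos(θ)^2, so

    ∬_D (72x^2) dA = ∫_0^{2π} ∫_0^{2} (72r^2cos(θ)^2) · r dr dθ.

Inner (r from 0 to 2): 288cos(θ)^2.
Outer (θ from 0 to 2π): 288π.

Therefore ∮_C P dx + Q dy = 288π.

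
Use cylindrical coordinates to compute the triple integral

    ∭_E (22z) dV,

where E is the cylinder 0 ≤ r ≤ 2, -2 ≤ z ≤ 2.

In cylindrical coordinates, x = r cos(θ), y = r sin(θ), z = z, and dV = r dr dθ dz.

The integrand becomes 22z, so

    ∭_E (22z) dV = ∫_{0}^{2π} ∫_{0}^{2} ∫_{-2}^{2} (22z) · r dz dr dθ.

Inner (z): 0.
Middle (r from 0 to 2): 0.
Outer (θ): 0.

Therefore the triple integral equals 0.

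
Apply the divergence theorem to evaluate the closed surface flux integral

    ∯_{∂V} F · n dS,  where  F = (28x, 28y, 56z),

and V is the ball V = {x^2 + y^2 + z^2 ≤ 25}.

By the divergence theorem,

    ∯_{∂V} F · n dS = ∭_V (∇ · F) dV.

Compute the divergence:
    ∇ · F = ∂F_x/∂x + ∂F_y/∂y + ∂F_z/∂z = 28 + 28 + 56 = 112.

In spherical coordinates, x = ρ sin(φ) cos(θ), y = ρ sin(φ) sin(θ), z = ρ cos(φ), dV = ρ^2 sin(φ) dρ dφ dθ, with 0 ≤ ρ ≤ 5, 0 ≤ φ ≤ π, 0 ≤ θ ≤ 2π.

The integrand, after substitution and multiplying by the volume element, becomes (112) · ρ^2 sin(φ), so

    ∭_V (∇·F) dV = ∫_0^{2π} ∫_0^{π} ∫_0^{5} (112) · ρ^2 sin(φ) dρ dφ dθ.

Inner (ρ from 0 to 5): 14000sin(φ)/3.
Middle (φ from 0 to π): 28000/3.
Outer (θ from 0 to 2π): 56000π/3.

Therefore ∯_{∂V} F · n dS = 56000π/3.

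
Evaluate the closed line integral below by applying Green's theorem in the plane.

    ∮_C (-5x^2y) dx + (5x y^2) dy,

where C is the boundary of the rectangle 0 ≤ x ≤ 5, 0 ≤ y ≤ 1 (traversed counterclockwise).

Green's theorem converts the closed line integral into a double integral over the enclosed region D:

    ∮_C P dx + Q dy = ∬_D (∂Q/∂x - ∂P/∂y) dA.

Here P = -5x^2y, Q = 5x y^2, so

    ∂Q/∂x = 5y^2,    ∂P/∂y = -5x^2,
    ∂Q/∂x - ∂P/∂y = 5x^2 + 5y^2.

D is the region 0 ≤ x ≤ 5, 0 ≤ y ≤ 1. Evaluating the double integral:

    ∬_D (5x^2 + 5y^2) dA = ∫_0^{5} ∫_0^{1} (5x^2 + 5y^2) dy dx.

Inner (y from 0 to 1): 5x^2 + 5/3.
Outer (x from 0 to 5): 650/3.

Therefore ∮_C P dx + Q dy = 650/3.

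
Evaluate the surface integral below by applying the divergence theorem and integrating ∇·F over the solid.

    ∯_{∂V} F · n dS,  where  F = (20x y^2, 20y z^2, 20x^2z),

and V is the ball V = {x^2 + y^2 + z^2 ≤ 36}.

By the divergence theorem,

    ∯_{∂V} F · n dS = ∭_V (∇ · F) dV.

Compute the divergence:
    ∇ · F = ∂F_x/∂x + ∂F_y/∂y + ∂F_z/∂z = 20y^2 + 20z^2 + 20x^2 = 20x^2 + 20y^2 + 20z^2.

In spherical coordinates, x = ρ sin(φ) cos(θ), y = ρ sin(φ) sin(θ), z = ρ cos(φ), dV = ρ^2 sin(φ) dρ dφ dθ, with 0 ≤ ρ ≤ 6, 0 ≤ φ ≤ π, 0 ≤ θ ≤ 2π.

The integrand, after substitution and multiplying by the volume element, becomes (20ρ^2) · ρ^2 sin(φ), so

    ∭_V (∇·F) dV = ∫_0^{2π} ∫_0^{π} ∫_0^{6} (20ρ^2) · ρ^2 sin(φ) dρ dφ dθ.

Inner (ρ from 0 to 6): 31104sin(φ).
Middle (φ from 0 to π): 62208.
Outer (θ from 0 to 2π): 124416π.

Therefore ∯_{∂V} F · n dS = 124416π.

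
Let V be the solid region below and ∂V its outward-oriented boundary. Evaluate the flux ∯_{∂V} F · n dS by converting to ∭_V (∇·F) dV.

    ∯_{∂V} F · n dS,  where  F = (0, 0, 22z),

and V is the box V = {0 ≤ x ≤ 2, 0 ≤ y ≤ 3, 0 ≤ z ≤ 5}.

By the divergence theorem,

    ∯_{∂V} F · n dS = ∭_V (∇ · F) dV.

Compute the divergence:
    ∇ · F = ∂F_x/∂x + ∂F_y/∂y + ∂F_z/∂z = 0 + 0 + 22 = 22.

V is a rectangular box, so dV = dx dy dz with 0 ≤ x ≤ 2, 0 ≤ y ≤ 3, 0 ≤ z ≤ 5.

Integrate (22) over V as an iterated integral:

    ∭_V (∇·F) dV = ∫_0^{2} ∫_0^{3} ∫_0^{5} (22) dz dy dx.

Inner (z from 0 to 5): 110.
Middle (y from 0 to 3): 330.
Outer (x from 0 to 2): 660.

Therefore ∯_{∂V} F · n dS = 660.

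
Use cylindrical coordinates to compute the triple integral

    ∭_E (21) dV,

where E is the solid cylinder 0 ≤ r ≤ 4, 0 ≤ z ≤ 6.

In cylindrical coordinates, x = r cos(θ), y = r sin(θ), z = z, and dV = r dr dθ dz.

The integrand becomes 21, so

    ∭_E (21) dV = ∫_{0}^{2π} ∫_{0}^{4} ∫_{0}^{6} (21) · r dz dr dθ.

Inner (z): 126r.
Middle (r from 0 to 4): 1008.
Outer (θ): 2016π.

Therefore the triple integral equals 2016π.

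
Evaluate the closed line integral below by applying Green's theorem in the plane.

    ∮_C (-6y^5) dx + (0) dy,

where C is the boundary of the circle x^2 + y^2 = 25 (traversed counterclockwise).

Green's theorem converts the closed line integral into a double integral over the enclosed region D:

    ∮_C P dx + Q dy = ∬_D (∂Q/∂x - ∂P/∂y) dA.

Here P = -6y^5, Q = 0, so

    ∂Q/∂x = 0,    ∂P/∂y = -30y^4,
    ∂Q/∂x - ∂P/∂y = 30y^4.

D is the region x^2 + y^2 ≤ 25. Evaluating the double integral:

In polar coordinates (x = r cos θ, y = r sin θ, dA = r dr dθ) the integrand becomes 30r^4sin(θ)^4, so

    ∬_D (30y^4) dA = ∫_0^{2π} ∫_0^{5} (30r^4sin(θ)^4) · r dr dθ.

Inner (r from 0 to 5): 78125sin(θ)^4.
Outer (θ from 0 to 2π): 234375π/4.

Therefore ∮_C P dx + Q dy = 234375π/4.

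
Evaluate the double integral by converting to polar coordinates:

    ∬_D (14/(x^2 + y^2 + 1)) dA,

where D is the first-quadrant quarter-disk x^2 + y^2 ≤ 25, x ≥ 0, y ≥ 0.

The region D is 0 ≤ r ≤ 5, 0 ≤ θ ≤ π/2 in polar coordinates, where x = r cos(θ), y = r sin(θ), and dA = r dr dθ.

Under the substitution, the integrand becomes 14/(r^2 + 1), so

    ∬_D (14/(x^2 + y^2 + 1)) dA = ∫_{0}^{π/2} ∫_{0}^{5} (14/(r^2 + 1)) · r dr dθ.

Inner integral (in r): ∫_{0}^{5} (14/(r^2 + 1)) · r dr = log(8031810176).

Outer integral (in θ): ∫_{0}^{π/2} (log(8031810176)) dθ = log(8031810176^(π/2)).

Therefore ∬_D (14/(x^2 + y^2 + 1)) dA = log(8031810176^(π/2)).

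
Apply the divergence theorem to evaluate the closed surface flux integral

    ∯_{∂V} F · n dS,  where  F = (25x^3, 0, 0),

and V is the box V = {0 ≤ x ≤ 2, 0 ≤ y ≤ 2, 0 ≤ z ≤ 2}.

By the divergence theorem,

    ∯_{∂V} F · n dS = ∭_V (∇ · F) dV.

Compute the divergence:
    ∇ · F = ∂F_x/∂x + ∂F_y/∂y + ∂F_z/∂z = 75x^2 + 0 + 0 = 75x^2.

V is a rectangular box, so dV = dx dy dz with 0 ≤ x ≤ 2, 0 ≤ y ≤ 2, 0 ≤ z ≤ 2.

Integrate (75x^2) over V as an iterated integral:

    ∭_V (∇·F) dV = ∫_0^{2} ∫_0^{2} ∫_0^{2} (75x^2) dz dy dx.

Inner (z from 0 to 2): 150x^2.
Middle (y from 0 to 2): 300x^2.
Outer (x from 0 to 2): 800.

Therefore ∯_{∂V} F · n dS = 800.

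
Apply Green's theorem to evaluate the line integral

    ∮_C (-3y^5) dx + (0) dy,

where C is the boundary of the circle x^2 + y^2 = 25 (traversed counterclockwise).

Green's theorem converts the closed line integral into a double integral over the enclosed region D:

    ∮_C P dx + Q dy = ∬_D (∂Q/∂x - ∂P/∂y) dA.

Here P = -3y^5, Q = 0, so

    ∂Q/∂x = 0,    ∂P/∂y = -15y^4,
    ∂Q/∂x - ∂P/∂y = 15y^4.

D is the region x^2 + y^2 ≤ 25. Evaluating the double integral:

In polar coordinates (x = r cos θ, y = r sin θ, dA = r dr dθ) the integrand becomes 15r^4sin(θ)^4, so

    ∬_D (15y^4) dA = ∫_0^{2π} ∫_0^{5} (15r^4sin(θ)^4) · r dr dθ.

Inner (r from 0 to 5): 78125sin(θ)^4/2.
Outer (θ from 0 to 2π): 234375π/8.

Therefore ∮_C P dx + Q dy = 234375π/8.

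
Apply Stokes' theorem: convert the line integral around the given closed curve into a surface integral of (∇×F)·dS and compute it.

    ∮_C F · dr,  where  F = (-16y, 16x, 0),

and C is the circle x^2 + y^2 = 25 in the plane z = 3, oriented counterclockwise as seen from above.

Let S be the flat disk x^2 + y^2 ≤ 25 in the plane z = 3, with upward unit normal n̂ = ẑ. By Stokes' theorem,

    ∮_C F · dr = ∬_S (∇ × F) · n̂ dS = ∬_D (curl F)_z dA,

where D is the disk x^2 + y^2 ≤ 25.

Compute the curl of F = (-16y, 16x, 0):
    (∇ × F)_x = ∂F_z/∂y - ∂F_y/∂z = 0,
    (∇ × F)_y = ∂F_x/∂z - ∂F_z/∂x = 0,
    (∇ × F)_z = ∂F_y/∂x - ∂F_x/∂y = 32.

On z = 3, (curl F)_z = 32.

Convert to polar (x = r cos θ, y = r sin θ, dA = r dr dθ); the integrand becomes 32, so

    ∬_D (curl F)_z dA = ∫_0^{2π} ∫_0^{5} (32) · r dr dθ.

Inner (r from 0 to 5): 400.
Outer (θ from 0 to 2π): 800π.

Therefore ∮_C F · dr = 800π.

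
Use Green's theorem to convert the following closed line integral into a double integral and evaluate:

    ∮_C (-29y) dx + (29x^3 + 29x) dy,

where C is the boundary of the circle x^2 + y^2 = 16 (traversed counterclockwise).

Green's theorem converts the closed line integral into a double integral over the enclosed region D:

    ∮_C P dx + Q dy = ∬_D (∂Q/∂x - ∂P/∂y) dA.

Here P = -29y, Q = 29x^3 + 29x, so

    ∂Q/∂x = 87x^2 + 29,    ∂P/∂y = -29,
    ∂Q/∂x - ∂P/∂y = 87x^2 + 58.

D is the region x^2 + y^2 ≤ 16. Evaluating the double integral:

In polar coordinates (x = r cos θ, y = r sin θ, dA = r dr dθ) the integrand becomes 87r^2cos(θ)^2 + 58, so

    ∬_D (87x^2 + 58) dA = ∫_0^{2π} ∫_0^{4} (87r^2cos(θ)^2 + 58) · r dr dθ.

Inner (r from 0 to 4): 5568cos(θ)^2 + 464.
Outer (θ from 0 to 2π): 6496π.

Therefore ∮_C P dx + Q dy = 6496π.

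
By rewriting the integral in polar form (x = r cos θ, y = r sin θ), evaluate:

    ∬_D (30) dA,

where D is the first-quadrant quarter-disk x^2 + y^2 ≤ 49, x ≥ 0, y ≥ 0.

The region D is 0 ≤ r ≤ 7, 0 ≤ θ ≤ π/2 in polar coordinates, where x = r cos(θ), y = r sin(θ), and dA = r dr dθ.

Under the substitution, the integrand becomes 30, so

    ∬_D (30) dA = ∫_{0}^{π/2} ∫_{0}^{7} (30) · r dr dθ.

Inner integral (in r): ∫_{0}^{7} (30) · r dr = 735.

Outer integral (in θ): ∫_{0}^{π/2} (735) dθ = 735π/2.

Therefore ∬_D (30) dA = 735π/2.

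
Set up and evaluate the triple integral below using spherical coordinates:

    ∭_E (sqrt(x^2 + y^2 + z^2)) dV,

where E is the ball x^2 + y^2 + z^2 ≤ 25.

In spherical coordinates, x = ρ sin(φ) cos(θ), y = ρ sin(φ) sin(θ), z = ρ cos(φ), and dV = ρ^2 sin(φ) dρ dφ dθ.

The integrand becomes ρ, so

    ∭_E (sqrt(x^2 + y^2 + z^2)) dV = ∫_{0}^{2π} ∫_{0}^{π} ∫_{0}^{5} (ρ) · ρ^2 sin(φ) dρ dφ dθ.

Inner (ρ): 625sin(φ)/4.
Middle (φ): 625/2.
Outer (θ): 625π.

Therefore the triple integral equals 625π.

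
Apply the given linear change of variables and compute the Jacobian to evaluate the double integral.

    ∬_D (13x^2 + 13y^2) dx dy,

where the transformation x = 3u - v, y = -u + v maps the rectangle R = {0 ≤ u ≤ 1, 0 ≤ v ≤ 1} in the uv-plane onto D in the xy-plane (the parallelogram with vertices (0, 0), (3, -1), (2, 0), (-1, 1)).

Compute the Jacobian determinant of (x, y) with respect to (u, v):

    ∂(x,y)/∂(u,v) = | 3  -1 | = (3)(1) - (-1)(-1) = 2.
                   | -1  1 |

Its absolute value is |J| = 2 (the area scaling factor).

Substituting x = 3u - v, y = -u + v into the integrand,

    13x^2 + 13y^2 → 130u^2 - 104u v + 26v^2,

so the integral becomes

    ∬_R (130u^2 - 104u v + 26v^2) · |J| du dv = ∫_0^1 ∫_0^1 (260u^2 - 208u v + 52v^2) dv du.

Inner (v): 260u^2 - 104u + 52/3.
Outer (u): 52.

Therefore ∬_D (13x^2 + 13y^2) dx dy = 52.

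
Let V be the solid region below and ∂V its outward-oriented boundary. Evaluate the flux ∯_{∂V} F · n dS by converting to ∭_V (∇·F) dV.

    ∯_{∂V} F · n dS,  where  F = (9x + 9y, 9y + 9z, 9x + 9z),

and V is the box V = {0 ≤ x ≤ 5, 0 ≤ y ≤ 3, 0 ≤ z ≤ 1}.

By the divergence theorem,

    ∯_{∂V} F · n dS = ∭_V (∇ · F) dV.

Compute the divergence:
    ∇ · F = ∂F_x/∂x + ∂F_y/∂y + ∂F_z/∂z = 9 + 9 + 9 = 27.

V is a rectangular box, so dV = dx dy dz with 0 ≤ x ≤ 5, 0 ≤ y ≤ 3, 0 ≤ z ≤ 1.

Integrate (27) over V as an iterated integral:

    ∭_V (∇·F) dV = ∫_0^{5} ∫_0^{3} ∫_0^{1} (27) dz dy dx.

Inner (z from 0 to 1): 27.
Middle (y from 0 to 3): 81.
Outer (x from 0 to 5): 405.

Therefore ∯_{∂V} F · n dS = 405.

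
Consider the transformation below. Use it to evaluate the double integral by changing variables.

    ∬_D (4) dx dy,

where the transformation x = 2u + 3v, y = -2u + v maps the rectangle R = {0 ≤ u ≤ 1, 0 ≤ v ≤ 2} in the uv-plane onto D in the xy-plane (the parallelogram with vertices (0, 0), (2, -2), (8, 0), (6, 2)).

Compute the Jacobian determinant of (x, y) with respect to (u, v):

    ∂(x,y)/∂(u,v) = | 2  3 | = (2)(1) - (3)(-2) = 8.
                   | -2  1 |

Its absolute value is |J| = 8 (the area scaling factor).

Substituting x = 2u + 3v, y = -2u + v into the integrand,

    4 → 4,

so the integral becomes

    ∬_R (4) · |J| du dv = ∫_0^1 ∫_0^2 (32) dv du.

Inner (v): 64.
Outer (u): 64.

Therefore ∬_D (4) dx dy = 64.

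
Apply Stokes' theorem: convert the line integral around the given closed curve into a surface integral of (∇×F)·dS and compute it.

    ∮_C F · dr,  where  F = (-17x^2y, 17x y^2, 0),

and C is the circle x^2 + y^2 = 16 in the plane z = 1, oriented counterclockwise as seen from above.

Let S be the flat disk x^2 + y^2 ≤ 16 in the plane z = 1, with upward unit normal n̂ = ẑ. By Stokes' theorem,

    ∮_C F · dr = ∬_S (∇ × F) · n̂ dS = ∬_D (curl F)_z dA,

where D is the disk x^2 + y^2 ≤ 16.

Compute the curl of F = (-17x^2y, 17x y^2, 0):
    (∇ × F)_x = ∂F_z/∂y - ∂F_y/∂z = 0,
    (∇ × F)_y = ∂F_x/∂z - ∂F_z/∂x = 0,
    (∇ × F)_z = ∂F_y/∂x - ∂F_x/∂y = 17x^2 + 17y^2.

On z = 1, (curl F)_z = 17x^2 + 17y^2.

Convert to polar (x = r cos θ, y = r sin θ, dA = r dr dθ); the integrand becomes 17r^2, so

    ∬_D (curl F)_z dA = ∫_0^{2π} ∫_0^{4} (17r^2) · r dr dθ.

Inner (r from 0 to 4): 1088.
Outer (θ from 0 to 2π): 2176π.

Therefore ∮_C F · dr = 2176π.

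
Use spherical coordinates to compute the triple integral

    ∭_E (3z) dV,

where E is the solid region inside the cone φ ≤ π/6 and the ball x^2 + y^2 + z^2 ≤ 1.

In spherical coordinates, x = ρ sin(φ) cos(θ), y = ρ sin(φ) sin(θ), z = ρ cos(φ), and dV = ρ^2 sin(φ) dρ dφ dθ.

The integrand becomes 3ρ cos(φ), so

    ∭_E (3z) dV = ∫_{0}^{2π} ∫_{0}^{π/6} ∫_{0}^{1} (3ρ cos(φ)) · ρ^2 sin(φ) dρ dφ dθ.

Inner (ρ): 3sin(2φ)/8.
Middle (φ): 3/32.
Outer (θ): 3π/16.

Therefore the triple integral equals 3π/16.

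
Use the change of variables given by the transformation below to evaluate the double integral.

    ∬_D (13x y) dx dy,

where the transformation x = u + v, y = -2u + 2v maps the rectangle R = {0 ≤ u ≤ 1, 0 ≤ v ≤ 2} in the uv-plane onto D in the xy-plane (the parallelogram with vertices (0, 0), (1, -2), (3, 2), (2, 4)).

Compute the Jacobian determinant of (x, y) with respect to (u, v):

    ∂(x,y)/∂(u,v) = | 1  1 | = (1)(2) - (1)(-2) = 4.
                   | -2  2 |

Its absolute value is |J| = 4 (the area scaling factor).

Substituting x = u + v, y = -2u + 2v into the integrand,

    13x y → -26u^2 + 26v^2,

so the integral becomes

    ∬_R (-26u^2 + 26v^2) · |J| du dv = ∫_0^1 ∫_0^2 (-104u^2 + 104v^2) dv du.

Inner (v): 832/3 - 208u^2.
Outer (u): 208.

Therefore ∬_D (13x y) dx dy = 208.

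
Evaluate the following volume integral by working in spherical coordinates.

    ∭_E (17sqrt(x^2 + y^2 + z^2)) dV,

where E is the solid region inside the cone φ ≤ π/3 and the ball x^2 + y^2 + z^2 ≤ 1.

In spherical coordinates, x = ρ sin(φ) cos(θ), y = ρ sin(φ) sin(θ), z = ρ cos(φ), and dV = ρ^2 sin(φ) dρ dφ dθ.

The integrand becomes 17ρ, so

    ∭_E (17sqrt(x^2 + y^2 + z^2)) dV = ∫_{0}^{2π} ∫_{0}^{π/3} ∫_{0}^{1} (17ρ) · ρ^2 sin(φ) dρ dφ dθ.

Inner (ρ): 17sin(φ)/4.
Middle (φ): 17/8.
Outer (θ): 17π/4.

Therefore the triple integral equals 17π/4.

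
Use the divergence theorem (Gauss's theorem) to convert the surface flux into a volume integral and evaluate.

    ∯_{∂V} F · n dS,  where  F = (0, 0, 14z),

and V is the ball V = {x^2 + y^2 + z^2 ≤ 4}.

By the divergence theorem,

    ∯_{∂V} F · n dS = ∭_V (∇ · F) dV.

Compute the divergence:
    ∇ · F = ∂F_x/∂x + ∂F_y/∂y + ∂F_z/∂z = 0 + 0 + 14 = 14.

In spherical coordinates, x = ρ sin(φ) cos(θ), y = ρ sin(φ) sin(θ), z = ρ cos(φ), dV = ρ^2 sin(φ) dρ dφ dθ, with 0 ≤ ρ ≤ 2, 0 ≤ φ ≤ π, 0 ≤ θ ≤ 2π.

The integrand, after substitution and multiplying by the volume element, becomes (14) · ρ^2 sin(φ), so

    ∭_V (∇·F) dV = ∫_0^{2π} ∫_0^{π} ∫_0^{2} (14) · ρ^2 sin(φ) dρ dφ dθ.

Inner (ρ from 0 to 2): 112sin(φ)/3.
Middle (φ from 0 to π): 224/3.
Outer (θ from 0 to 2π): 448π/3.

Therefore ∯_{∂V} F · n dS = 448π/3.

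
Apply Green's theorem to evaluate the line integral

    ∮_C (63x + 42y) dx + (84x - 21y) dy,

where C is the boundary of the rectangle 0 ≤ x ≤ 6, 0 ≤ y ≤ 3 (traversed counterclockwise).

Green's theorem converts the closed line integral into a double integral over the enclosed region D:

    ∮_C P dx + Q dy = ∬_D (∂Q/∂x - ∂P/∂y) dA.

Here P = 63x + 42y, Q = 84x - 21y, so

    ∂Q/∂x = 84,    ∂P/∂y = 42,
    ∂Q/∂x - ∂P/∂y = 42.

D is the region 0 ≤ x ≤ 6, 0 ≤ y ≤ 3. Evaluating the double integral:

    ∬_D (42) dA = ∫_0^{6} ∫_0^{3} (42) dy dx.

Inner (y from 0 to 3): 126.
Outer (x from 0 to 6): 756.

Therefore ∮_C P dx + Q dy = 756.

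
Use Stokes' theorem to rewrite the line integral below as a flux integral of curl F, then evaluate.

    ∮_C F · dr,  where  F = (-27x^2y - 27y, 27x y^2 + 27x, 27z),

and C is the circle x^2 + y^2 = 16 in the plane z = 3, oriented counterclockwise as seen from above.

Let S be the flat disk x^2 + y^2 ≤ 16 in the plane z = 3, with upward unit normal n̂ = ẑ. By Stokes' theorem,

    ∮_C F · dr = ∬_S (∇ × F) · n̂ dS = ∬_D (curl F)_z dA,

where D is the disk x^2 + y^2 ≤ 16.

Compute the curl of F = (-27x^2y - 27y, 27x y^2 + 27x, 27z):
    (∇ × F)_x = ∂F_z/∂y - ∂F_y/∂z = 0,
    (∇ × F)_y = ∂F_x/∂z - ∂F_z/∂x = 0,
    (∇ × F)_z = ∂F_y/∂x - ∂F_x/∂y = 27x^2 + 27y^2 + 54.

On z = 3, (curl F)_z = 27x^2 + 27y^2 + 54.

Convert to polar (x = r cos θ, y = r sin θ, dA = r dr dθ); the integrand becomes 27r^2 + 54, so

    ∬_D (curl F)_z dA = ∫_0^{2π} ∫_0^{4} (27r^2 + 54) · r dr dθ.

Inner (r from 0 to 4): 2160.
Outer (θ from 0 to 2π): 4320π.

Therefore ∮_C F · dr = 4320π.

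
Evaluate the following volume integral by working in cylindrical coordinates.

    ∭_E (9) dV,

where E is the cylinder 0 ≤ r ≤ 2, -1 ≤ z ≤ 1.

In cylindrical coordinates, x = r cos(θ), y = r sin(θ), z = z, and dV = r dr dθ dz.

The integrand becomes 9, so

    ∭_E (9) dV = ∫_{0}^{2π} ∫_{0}^{2} ∫_{-1}^{1} (9) · r dz dr dθ.

Inner (z): 18r.
Middle (r from 0 to 2): 36.
Outer (θ): 72π.

Therefore the triple integral equals 72π.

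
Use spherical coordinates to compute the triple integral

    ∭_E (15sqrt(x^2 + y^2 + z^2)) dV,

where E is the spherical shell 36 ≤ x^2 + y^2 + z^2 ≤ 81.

In spherical coordinates, x = ρ sin(φ) cos(θ), y = ρ sin(φ) sin(θ), z = ρ cos(φ), and dV = ρ^2 sin(φ) dρ dφ dθ.

The integrand becomes 15ρ, so

    ∭_E (15sqrt(x^2 + y^2 + z^2)) dV = ∫_{0}^{2π} ∫_{0}^{π} ∫_{6}^{9} (15ρ) · ρ^2 sin(φ) dρ dφ dθ.

Inner (ρ): 78975sin(φ)/4.
Middle (φ): 78975/2.
Outer (θ): 78975π.

Therefore the triple integral equals 78975π.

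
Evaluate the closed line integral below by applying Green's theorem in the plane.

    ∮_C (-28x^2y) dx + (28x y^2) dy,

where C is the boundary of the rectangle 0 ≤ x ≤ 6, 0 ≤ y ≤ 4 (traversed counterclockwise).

Green's theorem converts the closed line integral into a double integral over the enclosed region D:

    ∮_C P dx + Q dy = ∬_D (∂Q/∂x - ∂P/∂y) dA.

Here P = -28x^2y, Q = 28x y^2, so

    ∂Q/∂x = 28y^2,    ∂P/∂y = -28x^2,
    ∂Q/∂x - ∂P/∂y = 28x^2 + 28y^2.

D is the region 0 ≤ x ≤ 6, 0 ≤ y ≤ 4. Evaluating the double integral:

    ∬_D (28x^2 + 28y^2) dA = ∫_0^{6} ∫_0^{4} (28x^2 + 28y^2) dy dx.

Inner (y from 0 to 4): 112x^2 + 1792/3.
Outer (x from 0 to 6): 11648.

Therefore ∮_C P dx + Q dy = 11648.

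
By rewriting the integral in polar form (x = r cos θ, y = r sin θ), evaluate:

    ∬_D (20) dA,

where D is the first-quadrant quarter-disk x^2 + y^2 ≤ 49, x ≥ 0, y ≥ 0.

The region D is 0 ≤ r ≤ 7, 0 ≤ θ ≤ π/2 in polar coordinates, where x = r cos(θ), y = r sin(θ), and dA = r dr dθ.

Under the substitution, the integrand becomes 20, so

    ∬_D (20) dA = ∫_{0}^{π/2} ∫_{0}^{7} (20) · r dr dθ.

Inner integral (in r): ∫_{0}^{7} (20) · r dr = 490.

Outer integral (in θ): ∫_{0}^{π/2} (490) dθ = 245π.

Therefore ∬_D (20) dA = 245π.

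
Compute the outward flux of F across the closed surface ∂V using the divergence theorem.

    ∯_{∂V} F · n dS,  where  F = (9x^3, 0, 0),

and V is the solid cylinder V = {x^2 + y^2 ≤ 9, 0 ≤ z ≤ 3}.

By the divergence theorem,

    ∯_{∂V} F · n dS = ∭_V (∇ · F) dV.

Compute the divergence:
    ∇ · F = ∂F_x/∂x + ∂F_y/∂y + ∂F_z/∂z = 27x^2 + 0 + 0 = 27x^2.

In cylindrical coordinates, x = r cos(θ), y = r sin(θ), z = z, dV = r dr dθ dz, with 0 ≤ r ≤ 3, 0 ≤ θ ≤ 2π, 0 ≤ z ≤ 3.

The integrand, after substitution and multiplying by the volume element, becomes (27r^2cos(θ)^2) · r, so

    ∭_V (∇·F) dV = ∫_0^{2π} ∫_0^{3} ∫_0^{3} (27r^2cos(θ)^2) · r dz dr dθ.

Inner (z from 0 to 3): 81r^3cos(θ)^2.
Middle (r from 0 to 3): 6561cos(θ)^2/4.
Outer (θ from 0 to 2π): 6561π/4.

Therefore ∯_{∂V} F · n dS = 6561π/4.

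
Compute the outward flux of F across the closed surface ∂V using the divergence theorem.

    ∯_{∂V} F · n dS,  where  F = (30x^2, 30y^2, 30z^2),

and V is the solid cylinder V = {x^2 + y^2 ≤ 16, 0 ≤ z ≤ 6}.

By the divergence theorem,

    ∯_{∂V} F · n dS = ∭_V (∇ · F) dV.

Compute the divergence:
    ∇ · F = ∂F_x/∂x + ∂F_y/∂y + ∂F_z/∂z = 60x + 60y + 60z.

In cylindrical coordinates, x = r cos(θ), y = r sin(θ), z = z, dV = r dr dθ dz, with 0 ≤ r ≤ 4, 0 ≤ θ ≤ 2π, 0 ≤ z ≤ 6.

The integrand, after substitution and multiplying by the volume element, becomes (60sqrt(2)r sin(θ + π/4) + 60z) · r, so

    ∭_V (∇·F) dV = ∫_0^{2π} ∫_0^{4} ∫_0^{6} (60sqrt(2)r sin(θ + π/4) + 60z) · r dz dr dθ.

Inner (z from 0 to 6): 360r (sqrt(2)r sin(θ + π/4) + 3).
Middle (r from 0 to 4): 7680sqrt(2)sin(θ + π/4) + 8640.
Outer (θ from 0 to 2π): 17280π.

Therefore ∯_{∂V} F · n dS = 17280π.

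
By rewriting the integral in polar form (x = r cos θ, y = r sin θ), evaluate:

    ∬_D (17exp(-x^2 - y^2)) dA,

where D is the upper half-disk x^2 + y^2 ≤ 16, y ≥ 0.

The region D is 0 ≤ r ≤ 4, 0 ≤ θ ≤ π in polar coordinates, where x = r cos(θ), y = r sin(θ), and dA = r dr dθ.

Under the substitution, the integrand becomes 17exp(-r^2), so

    ∬_D (17exp(-x^2 - y^2)) dA = ∫_{0}^{π} ∫_{0}^{4} (17exp(-r^2)) · r dr dθ.

Inner integral (in r): ∫_{0}^{4} (17exp(-r^2)) · r dr = 17/2 - 17exp(-16)/2.

Outer integral (in θ): ∫_{0}^{π} (17/2 - 17exp(-16)/2) dθ = -17π (1 - exp(16))exp(-16)/2.

Therefore ∬_D (17exp(-x^2 - y^2)) dA = -17π (1 - exp(16))exp(-16)/2.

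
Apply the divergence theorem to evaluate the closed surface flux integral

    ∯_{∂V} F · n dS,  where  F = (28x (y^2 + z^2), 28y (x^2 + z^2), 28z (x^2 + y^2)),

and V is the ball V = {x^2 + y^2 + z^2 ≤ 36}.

By the divergence theorem,

    ∯_{∂V} F · n dS = ∭_V (∇ · F) dV.

Compute the divergence:
    ∇ · F = ∂F_x/∂x + ∂F_y/∂y + ∂F_z/∂z = 28y^2 + 28z^2 + 28x^2 + 28z^2 + 28x^2 + 28y^2 = 56x^2 + 56y^2 + 56z^2.

In spherical coordinates, x = ρ sin(φ) cos(θ), y = ρ sin(φ) sin(θ), z = ρ cos(φ), dV = ρ^2 sin(φ) dρ dφ dθ, with 0 ≤ ρ ≤ 6, 0 ≤ φ ≤ π, 0 ≤ θ ≤ 2π.

The integrand, after substitution and multiplying by the volume element, becomes (56ρ^2) · ρ^2 sin(φ), so

    ∭_V (∇·F) dV = ∫_0^{2π} ∫_0^{π} ∫_0^{6} (56ρ^2) · ρ^2 sin(φ) dρ dφ dθ.

Inner (ρ from 0 to 6): 435456sin(φ)/5.
Middle (φ from 0 to π): 870912/5.
Outer (θ from 0 to 2π): 1741824π/5.

Therefore ∯_{∂V} F · n dS = 1741824π/5.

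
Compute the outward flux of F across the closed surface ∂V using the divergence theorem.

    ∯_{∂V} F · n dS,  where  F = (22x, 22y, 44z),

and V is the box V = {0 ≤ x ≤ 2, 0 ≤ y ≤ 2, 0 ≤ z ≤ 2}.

By the divergence theorem,

    ∯_{∂V} F · n dS = ∭_V (∇ · F) dV.

Compute the divergence:
    ∇ · F = ∂F_x/∂x + ∂F_y/∂y + ∂F_z/∂z = 22 + 22 + 44 = 88.

V is a rectangular box, so dV = dx dy dz with 0 ≤ x ≤ 2, 0 ≤ y ≤ 2, 0 ≤ z ≤ 2.

Integrate (88) over V as an iterated integral:

    ∭_V (∇·F) dV = ∫_0^{2} ∫_0^{2} ∫_0^{2} (88) dz dy dx.

Inner (z from 0 to 2): 176.
Middle (y from 0 to 2): 352.
Outer (x from 0 to 2): 704.

Therefore ∯_{∂V} F · n dS = 704.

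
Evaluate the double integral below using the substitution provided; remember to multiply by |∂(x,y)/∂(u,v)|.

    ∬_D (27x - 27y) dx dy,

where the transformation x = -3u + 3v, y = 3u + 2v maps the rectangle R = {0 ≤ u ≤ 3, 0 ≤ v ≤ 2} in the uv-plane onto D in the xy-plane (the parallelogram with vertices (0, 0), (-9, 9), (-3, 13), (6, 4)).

Compute the Jacobian determinant of (x, y) with respect to (u, v):

    ∂(x,y)/∂(u,v) = | -3  3 | = (-3)(2) - (3)(3) = -15.
                   | 3  2 |

Its absolute value is |J| = 15 (the area scaling factor).

Substituting x = -3u + 3v, y = 3u + 2v into the integrand,

    27x - 27y → -162u + 27v,

so the integral becomes

    ∬_R (-162u + 27v) · |J| du dv = ∫_0^3 ∫_0^2 (-2430u + 405v) dv du.

Inner (v): 810 - 4860u.
Outer (u): -19440.

Therefore ∬_D (27x - 27y) dx dy = -19440.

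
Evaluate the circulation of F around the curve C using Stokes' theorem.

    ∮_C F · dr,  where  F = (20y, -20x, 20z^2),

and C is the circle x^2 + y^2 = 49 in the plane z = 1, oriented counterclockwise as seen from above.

Let S be the flat disk x^2 + y^2 ≤ 49 in the plane z = 1, with upward unit normal n̂ = ẑ. By Stokes' theorem,

    ∮_C F · dr = ∬_S (∇ × F) · n̂ dS = ∬_D (curl F)_z dA,

where D is the disk x^2 + y^2 ≤ 49.

Compute the curl of F = (20y, -20x, 20z^2):
    (∇ × F)_x = ∂F_z/∂y - ∂F_y/∂z = 0,
    (∇ × F)_y = ∂F_x/∂z - ∂F_z/∂x = 0,
    (∇ × F)_z = ∂F_y/∂x - ∂F_x/∂y = -40.

On z = 1, (curl F)_z = -40.

Convert to polar (x = r cos θ, y = r sin θ, dA = r dr dθ); the integrand becomes -40, so

    ∬_D (curl F)_z dA = ∫_0^{2π} ∫_0^{7} (-40) · r dr dθ.

Inner (r from 0 to 7): -980.
Outer (θ from 0 to 2π): -1960π.

Therefore ∮_C F · dr = -1960π.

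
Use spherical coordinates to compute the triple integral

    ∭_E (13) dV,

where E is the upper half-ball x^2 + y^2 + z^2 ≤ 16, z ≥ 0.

In spherical coordinates, x = ρ sin(φ) cos(θ), y = ρ sin(φ) sin(θ), z = ρ cos(φ), and dV = ρ^2 sin(φ) dρ dφ dθ.

The integrand becomes 13, so

    ∭_E (13) dV = ∫_{0}^{2π} ∫_{0}^{π/2} ∫_{0}^{4} (13) · ρ^2 sin(φ) dρ dφ dθ.

Inner (ρ): 832sin(φ)/3.
Middle (φ): 832/3.
Outer (θ): 1664π/3.

Therefore the triple integral equals 1664π/3.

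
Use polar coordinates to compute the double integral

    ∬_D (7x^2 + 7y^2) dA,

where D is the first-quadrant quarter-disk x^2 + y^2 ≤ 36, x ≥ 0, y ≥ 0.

The region D is 0 ≤ r ≤ 6, 0 ≤ θ ≤ π/2 in polar coordinates, where x = r cos(θ), y = r sin(θ), and dA = r dr dθ.

Under the substitution, the integrand becomes 7r^2, so

    ∬_D (7x^2 + 7y^2) dA = ∫_{0}^{π/2} ∫_{0}^{6} (7r^2) · r dr dθ.

Inner integral (in r): ∫_{0}^{6} (7r^2) · r dr = 2268.

Outer integral (in θ): ∫_{0}^{π/2} (2268) dθ = 1134π.

Therefore ∬_D (7x^2 + 7y^2) dA = 1134π.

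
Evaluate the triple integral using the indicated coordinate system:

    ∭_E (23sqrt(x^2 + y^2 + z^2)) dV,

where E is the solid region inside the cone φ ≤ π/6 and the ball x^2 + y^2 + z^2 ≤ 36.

In spherical coordinates, x = ρ sin(φ) cos(θ), y = ρ sin(φ) sin(θ), z = ρ cos(φ), and dV = ρ^2 sin(φ) dρ dφ dθ.

The integrand becomes 23ρ, so

    ∭_E (23sqrt(x^2 + y^2 + z^2)) dV = ∫_{0}^{2π} ∫_{0}^{π/6} ∫_{0}^{6} (23ρ) · ρ^2 sin(φ) dρ dφ dθ.

Inner (ρ): 7452sin(φ).
Middle (φ): 7452 - 3726sqrt(3).
Outer (θ): 7452π (2 - sqrt(3)).

Therefore the triple integral equals 7452π (2 - sqrt(3)).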